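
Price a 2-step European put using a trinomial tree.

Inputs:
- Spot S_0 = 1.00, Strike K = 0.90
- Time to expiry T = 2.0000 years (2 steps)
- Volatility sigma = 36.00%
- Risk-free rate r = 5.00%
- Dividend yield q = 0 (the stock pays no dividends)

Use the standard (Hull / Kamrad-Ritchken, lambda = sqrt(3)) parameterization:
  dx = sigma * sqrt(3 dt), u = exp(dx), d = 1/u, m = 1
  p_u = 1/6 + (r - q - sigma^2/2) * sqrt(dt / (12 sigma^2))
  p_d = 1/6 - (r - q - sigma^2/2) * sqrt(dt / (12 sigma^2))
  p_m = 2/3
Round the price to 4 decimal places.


Answer: Price = V(0,0) = 0.0961

Derivation:
dt = T/N = 1.000000; dx = sigma*sqrt(3*dt) = 0.623538
u = exp(dx) = 1.865517; d = 1/u = 0.536044
p_u = 0.154799, p_m = 0.666667, p_d = 0.178534
Discount per step: exp(-r*dt) = 0.951229
Stock lattice S(k, j) with j the centered position index:
  k=0: S(0,+0) = 1.0000
  k=1: S(1,-1) = 0.5360; S(1,+0) = 1.0000; S(1,+1) = 1.8655
  k=2: S(2,-2) = 0.2873; S(2,-1) = 0.5360; S(2,+0) = 1.0000; S(2,+1) = 1.8655; S(2,+2) = 3.4802
Terminal payoffs V(N, j) = max(K - S_T, 0):
  V(2,-2) = 0.612656; V(2,-1) = 0.363956; V(2,+0) = 0.000000; V(2,+1) = 0.000000; V(2,+2) = 0.000000
Backward induction: V(k, j) = exp(-r*dt) * [p_u * V(k+1, j+1) + p_m * V(k+1, j) + p_d * V(k+1, j-1)]
  V(1,-1) = exp(-r*dt) * [p_u*0.000000 + p_m*0.363956 + p_d*0.612656] = 0.334849
  V(1,+0) = exp(-r*dt) * [p_u*0.000000 + p_m*0.000000 + p_d*0.363956] = 0.061810
  V(1,+1) = exp(-r*dt) * [p_u*0.000000 + p_m*0.000000 + p_d*0.000000] = 0.000000
  V(0,+0) = exp(-r*dt) * [p_u*0.000000 + p_m*0.061810 + p_d*0.334849] = 0.096063


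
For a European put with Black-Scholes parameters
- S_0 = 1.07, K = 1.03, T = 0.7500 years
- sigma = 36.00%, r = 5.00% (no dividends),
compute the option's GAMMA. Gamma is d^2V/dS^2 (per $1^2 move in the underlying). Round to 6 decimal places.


d1 = 0.3983711925; d2 = 0.0866020472
phi(d1) = 0.3685096661; exp(-qT) = 1.0000000000; exp(-rT) = 0.9631944177
Gamma = exp(-qT) * phi(d1) / (S * sigma * sqrt(T)) = 1.0000000000 * 0.3685096661 / (1.0700 * 0.3600 * 0.8660254038) = 1.104669

Answer: Gamma = 1.104669


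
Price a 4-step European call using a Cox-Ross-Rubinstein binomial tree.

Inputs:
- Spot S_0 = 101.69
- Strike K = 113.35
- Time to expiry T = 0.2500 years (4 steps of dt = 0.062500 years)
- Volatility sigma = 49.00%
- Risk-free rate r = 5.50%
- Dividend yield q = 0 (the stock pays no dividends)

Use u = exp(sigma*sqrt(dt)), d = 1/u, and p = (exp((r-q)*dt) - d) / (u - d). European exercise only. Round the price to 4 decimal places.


Answer: Price = V(0,0) = 6.6517

Derivation:
dt = T/N = 0.062500
u = exp(sigma*sqrt(dt)) = 1.130319; d = 1/u = 0.884706
p = (exp((r-q)*dt) - d) / (u - d) = 0.483433
Discount per step: exp(-r*dt) = 0.996568
Stock lattice S(k, i) with i counting down-moves:
  k=0: S(0,0) = 101.6900
  k=1: S(1,0) = 114.9422; S(1,1) = 89.9657
  k=2: S(2,0) = 129.9213; S(2,1) = 101.6900; S(2,2) = 79.5932
  k=3: S(3,0) = 146.8525; S(3,1) = 114.9422; S(3,2) = 89.9657; S(3,3) = 70.4166
  k=4: S(4,0) = 165.9902; S(4,1) = 129.9213; S(4,2) = 101.6900; S(4,3) = 79.5932; S(4,4) = 62.2980
Terminal payoffs V(N, i) = max(S_T - K, 0):
  V(4,0) = 52.640236; V(4,1) = 16.571311; V(4,2) = 0.000000; V(4,3) = 0.000000; V(4,4) = 0.000000
Backward induction: V(k, i) = exp(-r*dt) * [p * V(k+1, i) + (1-p) * V(k+1, i+1)].
  V(3,0) = exp(-r*dt) * [p*52.640236 + (1-p)*16.571311] = 33.891514
  V(3,1) = exp(-r*dt) * [p*16.571311 + (1-p)*0.000000] = 7.983626
  V(3,2) = exp(-r*dt) * [p*0.000000 + (1-p)*0.000000] = 0.000000
  V(3,3) = exp(-r*dt) * [p*0.000000 + (1-p)*0.000000] = 0.000000
  V(2,0) = exp(-r*dt) * [p*33.891514 + (1-p)*7.983626] = 20.437975
  V(2,1) = exp(-r*dt) * [p*7.983626 + (1-p)*0.000000] = 3.846303
  V(2,2) = exp(-r*dt) * [p*0.000000 + (1-p)*0.000000] = 0.000000
  V(1,0) = exp(-r*dt) * [p*20.437975 + (1-p)*3.846303] = 11.826540
  V(1,1) = exp(-r*dt) * [p*3.846303 + (1-p)*0.000000] = 1.853049
  V(0,0) = exp(-r*dt) * [p*11.826540 + (1-p)*1.853049] = 6.651658


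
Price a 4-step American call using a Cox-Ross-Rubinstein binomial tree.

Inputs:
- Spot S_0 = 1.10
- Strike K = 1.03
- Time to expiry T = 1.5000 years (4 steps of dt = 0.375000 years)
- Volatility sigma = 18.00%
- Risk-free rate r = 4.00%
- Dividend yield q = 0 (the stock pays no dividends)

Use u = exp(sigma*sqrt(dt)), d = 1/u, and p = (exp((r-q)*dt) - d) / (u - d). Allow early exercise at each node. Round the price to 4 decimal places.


Answer: Price = V(0,0) = 0.1726

Derivation:
dt = T/N = 0.375000
u = exp(sigma*sqrt(dt)) = 1.116532; d = 1/u = 0.895631
p = (exp((r-q)*dt) - d) / (u - d) = 0.540887
Discount per step: exp(-r*dt) = 0.985112
Stock lattice S(k, i) with i counting down-moves:
  k=0: S(0,0) = 1.1000
  k=1: S(1,0) = 1.2282; S(1,1) = 0.9852
  k=2: S(2,0) = 1.3713; S(2,1) = 1.1000; S(2,2) = 0.8824
  k=3: S(3,0) = 1.5311; S(3,1) = 1.2282; S(3,2) = 0.9852; S(3,3) = 0.7903
  k=4: S(4,0) = 1.7095; S(4,1) = 1.3713; S(4,2) = 1.1000; S(4,3) = 0.8824; S(4,4) = 0.7078
Terminal payoffs V(N, i) = max(S_T - K, 0):
  V(4,0) = 0.679530; V(4,1) = 0.341307; V(4,2) = 0.070000; V(4,3) = 0.000000; V(4,4) = 0.000000
Backward induction: V(k, i) = exp(-r*dt) * [p * V(k+1, i) + (1-p) * V(k+1, i+1)]; then take max(V_cont, immediate exercise) for American.
  V(3,0) = exp(-r*dt) * [p*0.679530 + (1-p)*0.341307] = 0.516442; exercise = 0.501107; V(3,0) = max -> 0.516442
  V(3,1) = exp(-r*dt) * [p*0.341307 + (1-p)*0.070000] = 0.213519; exercise = 0.198185; V(3,1) = max -> 0.213519
  V(3,2) = exp(-r*dt) * [p*0.070000 + (1-p)*0.000000] = 0.037298; exercise = 0.000000; V(3,2) = max -> 0.037298
  V(3,3) = exp(-r*dt) * [p*0.000000 + (1-p)*0.000000] = 0.000000; exercise = 0.000000; V(3,3) = max -> 0.000000
  V(2,0) = exp(-r*dt) * [p*0.516442 + (1-p)*0.213519] = 0.371748; exercise = 0.341307; V(2,0) = max -> 0.371748
  V(2,1) = exp(-r*dt) * [p*0.213519 + (1-p)*0.037298] = 0.130640; exercise = 0.070000; V(2,1) = max -> 0.130640
  V(2,2) = exp(-r*dt) * [p*0.037298 + (1-p)*0.000000] = 0.019874; exercise = 0.000000; V(2,2) = max -> 0.019874
  V(1,0) = exp(-r*dt) * [p*0.371748 + (1-p)*0.130640] = 0.257165; exercise = 0.198185; V(1,0) = max -> 0.257165
  V(1,1) = exp(-r*dt) * [p*0.130640 + (1-p)*0.019874] = 0.078598; exercise = 0.000000; V(1,1) = max -> 0.078598
  V(0,0) = exp(-r*dt) * [p*0.257165 + (1-p)*0.078598] = 0.172574; exercise = 0.070000; V(0,0) = max -> 0.172574


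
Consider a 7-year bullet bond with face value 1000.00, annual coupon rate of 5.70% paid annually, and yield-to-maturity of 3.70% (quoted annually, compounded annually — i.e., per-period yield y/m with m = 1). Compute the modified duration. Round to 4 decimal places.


Answer: Modified duration = 5.8146

Derivation:
Coupon per period c = face * coupon_rate / m = 57.000000
Periods per year m = 1; per-period yield y/m = 0.037000
Number of cashflows N = 7
Cashflows (t years, CF_t, discount factor 1/(1+y/m)^(m*t), PV):
  t = 1.0000: CF_t = 57.000000, DF = 0.964320, PV = 54.966249
  t = 2.0000: CF_t = 57.000000, DF = 0.929913, PV = 53.005062
  t = 3.0000: CF_t = 57.000000, DF = 0.896734, PV = 51.113849
  t = 4.0000: CF_t = 57.000000, DF = 0.864739, PV = 49.290115
  t = 5.0000: CF_t = 57.000000, DF = 0.833885, PV = 47.531451
  t = 6.0000: CF_t = 57.000000, DF = 0.804132, PV = 45.835536
  t = 7.0000: CF_t = 1057.000000, DF = 0.775441, PV = 819.641034
Price P = sum_t PV_t = 1121.383296
First compute Macaulay numerator sum_t t * PV_t:
  t * PV_t at t = 1.0000: 54.966249
  t * PV_t at t = 2.0000: 106.010123
  t * PV_t at t = 3.0000: 153.341547
  t * PV_t at t = 4.0000: 197.160459
  t * PV_t at t = 5.0000: 237.657256
  t * PV_t at t = 6.0000: 275.013218
  t * PV_t at t = 7.0000: 5737.487239
Macaulay duration D = 6761.636091 / 1121.383296 = 6.029728
Modified duration = D / (1 + y/m) = 6.029728 / (1 + 0.037000) = 5.814588


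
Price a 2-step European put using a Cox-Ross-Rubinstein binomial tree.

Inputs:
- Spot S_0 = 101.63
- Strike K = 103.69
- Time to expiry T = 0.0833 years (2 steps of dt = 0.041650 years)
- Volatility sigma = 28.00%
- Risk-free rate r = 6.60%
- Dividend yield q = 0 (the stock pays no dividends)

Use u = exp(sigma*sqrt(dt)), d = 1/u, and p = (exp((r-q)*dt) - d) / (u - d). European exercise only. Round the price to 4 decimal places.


dt = T/N = 0.041650
u = exp(sigma*sqrt(dt)) = 1.058808; d = 1/u = 0.944459
p = (exp((r-q)*dt) - d) / (u - d) = 0.509791
Discount per step: exp(-r*dt) = 0.997255
Stock lattice S(k, i) with i counting down-moves:
  k=0: S(0,0) = 101.6300
  k=1: S(1,0) = 107.6066; S(1,1) = 95.9853
  k=2: S(2,0) = 113.9347; S(2,1) = 101.6300; S(2,2) = 90.6542
Terminal payoffs V(N, i) = max(K - S_T, 0):
  V(2,0) = 0.000000; V(2,1) = 2.060000; V(2,2) = 13.035814
Backward induction: V(k, i) = exp(-r*dt) * [p * V(k+1, i) + (1-p) * V(k+1, i+1)].
  V(1,0) = exp(-r*dt) * [p*0.000000 + (1-p)*2.060000] = 1.007059
  V(1,1) = exp(-r*dt) * [p*2.060000 + (1-p)*13.035814] = 7.420021
  V(0,0) = exp(-r*dt) * [p*1.007059 + (1-p)*7.420021] = 4.139358

Answer: Price = V(0,0) = 4.1394


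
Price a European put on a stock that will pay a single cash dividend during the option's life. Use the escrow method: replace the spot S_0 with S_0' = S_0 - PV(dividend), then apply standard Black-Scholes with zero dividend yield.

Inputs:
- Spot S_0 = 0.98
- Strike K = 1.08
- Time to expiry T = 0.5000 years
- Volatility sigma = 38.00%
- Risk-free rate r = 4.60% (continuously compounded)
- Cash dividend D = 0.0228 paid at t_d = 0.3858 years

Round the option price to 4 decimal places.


Answer: Price = 0.1634

Derivation:
PV(D) = D * exp(-r * t_d) = 0.0228 * 0.98240975 = 0.02239894
S_0' = S_0 - PV(D) = 0.9800 - 0.02239894 = 0.95760106
d1 = (ln(S_0'/K) + (r + sigma^2/2)*T) / (sigma*sqrt(T)) = -0.22770722
d2 = d1 - sigma*sqrt(T) = -0.49640780
exp(-rT) = 0.97726248
N(-d1) = 0.59006307; N(-d2) = 0.69019664
P = K * exp(-rT) * N(-d2) - S_0' * N(-d1) = 1.0800 * 0.97726248 * 0.69019664 - 0.95760106 * 0.59006307 = 0.1634


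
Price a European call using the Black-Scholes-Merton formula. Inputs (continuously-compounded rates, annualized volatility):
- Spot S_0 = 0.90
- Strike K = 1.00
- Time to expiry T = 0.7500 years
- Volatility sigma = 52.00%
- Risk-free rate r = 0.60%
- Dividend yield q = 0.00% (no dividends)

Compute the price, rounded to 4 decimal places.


Answer: Price = 0.1252

Derivation:
d1 = (ln(S/K) + (r - q + 0.5*sigma^2) * T) / (sigma * sqrt(T)) = 0.00119797
d2 = d1 - sigma * sqrt(T) = -0.44913524
exp(-rT) = 0.99551011; exp(-qT) = 1.00000000
C = S_0 * exp(-qT) * N(d1) - K * exp(-rT) * N(d2)
N(d1) = 0.50047792; N(d2) = 0.32666705
C = 0.9000 * 1.00000000 * 0.50047792 - 1.0000 * 0.99551011 * 0.32666705 = 0.1252


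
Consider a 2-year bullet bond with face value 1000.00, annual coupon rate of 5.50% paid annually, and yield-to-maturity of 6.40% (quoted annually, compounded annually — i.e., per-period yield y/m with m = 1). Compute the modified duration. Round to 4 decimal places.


Coupon per period c = face * coupon_rate / m = 55.000000
Periods per year m = 1; per-period yield y/m = 0.064000
Number of cashflows N = 2
Cashflows (t years, CF_t, discount factor 1/(1+y/m)^(m*t), PV):
  t = 1.0000: CF_t = 55.000000, DF = 0.939850, PV = 51.691729
  t = 2.0000: CF_t = 1055.000000, DF = 0.883317, PV = 931.899768
Price P = sum_t PV_t = 983.591498
First compute Macaulay numerator sum_t t * PV_t:
  t * PV_t at t = 1.0000: 51.691729
  t * PV_t at t = 2.0000: 1863.799536
Macaulay duration D = 1915.491266 / 983.591498 = 1.947446
Modified duration = D / (1 + y/m) = 1.947446 / (1 + 0.064000) = 1.830306

Answer: Modified duration = 1.8303


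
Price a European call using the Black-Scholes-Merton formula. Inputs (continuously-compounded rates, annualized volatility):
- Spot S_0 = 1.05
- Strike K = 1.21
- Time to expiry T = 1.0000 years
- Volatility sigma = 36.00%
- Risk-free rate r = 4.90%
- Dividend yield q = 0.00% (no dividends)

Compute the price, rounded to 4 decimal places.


d1 = (ln(S/K) + (r - q + 0.5*sigma^2) * T) / (sigma * sqrt(T)) = -0.07786165
d2 = d1 - sigma * sqrt(T) = -0.43786165
exp(-rT) = 0.95218113; exp(-qT) = 1.00000000
C = S_0 * exp(-qT) * N(d1) - K * exp(-rT) * N(d2)
N(d1) = 0.46896905; N(d2) = 0.33074329
C = 1.0500 * 1.00000000 * 0.46896905 - 1.2100 * 0.95218113 * 0.33074329 = 0.1114

Answer: Price = 0.1114


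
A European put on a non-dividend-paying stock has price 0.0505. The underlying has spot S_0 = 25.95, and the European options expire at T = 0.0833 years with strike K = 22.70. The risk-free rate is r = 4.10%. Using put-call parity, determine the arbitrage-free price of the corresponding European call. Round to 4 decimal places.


Put-call parity: C - P = S_0 * exp(-qT) - K * exp(-rT).
S_0 * exp(-qT) = 25.9500 * 1.00000000 = 25.95000000
K * exp(-rT) = 22.7000 * 0.99659053 = 22.62260493
C = P + S*exp(-qT) - K*exp(-rT)
C = 0.0505 + 25.95000000 - 22.62260493 = 3.3779

Answer: Call price = 3.3779


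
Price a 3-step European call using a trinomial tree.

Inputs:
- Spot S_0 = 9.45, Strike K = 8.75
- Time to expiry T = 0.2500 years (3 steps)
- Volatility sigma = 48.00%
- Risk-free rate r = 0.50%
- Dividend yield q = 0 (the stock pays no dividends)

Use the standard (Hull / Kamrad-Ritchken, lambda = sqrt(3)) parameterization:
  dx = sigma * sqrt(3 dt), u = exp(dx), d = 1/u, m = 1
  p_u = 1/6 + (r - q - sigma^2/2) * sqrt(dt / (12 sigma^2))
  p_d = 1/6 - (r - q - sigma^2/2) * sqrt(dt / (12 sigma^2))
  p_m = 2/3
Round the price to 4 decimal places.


dt = T/N = 0.083333; dx = sigma*sqrt(3*dt) = 0.240000
u = exp(dx) = 1.271249; d = 1/u = 0.786628
p_u = 0.147535, p_m = 0.666667, p_d = 0.185799
Discount per step: exp(-r*dt) = 0.999583
Stock lattice S(k, j) with j the centered position index:
  k=0: S(0,+0) = 9.4500
  k=1: S(1,-1) = 7.4336; S(1,+0) = 9.4500; S(1,+1) = 12.0133
  k=2: S(2,-2) = 5.8475; S(2,-1) = 7.4336; S(2,+0) = 9.4500; S(2,+1) = 12.0133; S(2,+2) = 15.2719
  k=3: S(3,-3) = 4.5998; S(3,-2) = 5.8475; S(3,-1) = 7.4336; S(3,+0) = 9.4500; S(3,+1) = 12.0133; S(3,+2) = 15.2719; S(3,+3) = 19.4144
Terminal payoffs V(N, j) = max(S_T - K, 0):
  V(3,-3) = 0.000000; V(3,-2) = 0.000000; V(3,-1) = 0.000000; V(3,+0) = 0.700000; V(3,+1) = 3.263304; V(3,+2) = 6.521903; V(3,+3) = 10.664394
Backward induction: V(k, j) = exp(-r*dt) * [p_u * V(k+1, j+1) + p_m * V(k+1, j) + p_d * V(k+1, j-1)]
  V(2,-2) = exp(-r*dt) * [p_u*0.000000 + p_m*0.000000 + p_d*0.000000] = 0.000000
  V(2,-1) = exp(-r*dt) * [p_u*0.700000 + p_m*0.000000 + p_d*0.000000] = 0.103231
  V(2,+0) = exp(-r*dt) * [p_u*3.263304 + p_m*0.700000 + p_d*0.000000] = 0.947722
  V(2,+1) = exp(-r*dt) * [p_u*6.521903 + p_m*3.263304 + p_d*0.700000] = 3.266441
  V(2,+2) = exp(-r*dt) * [p_u*10.664394 + p_m*6.521903 + p_d*3.263304] = 6.524902
  V(1,-1) = exp(-r*dt) * [p_u*0.947722 + p_m*0.103231 + p_d*0.000000] = 0.208556
  V(1,+0) = exp(-r*dt) * [p_u*3.266441 + p_m*0.947722 + p_d*0.103231] = 1.132437
  V(1,+1) = exp(-r*dt) * [p_u*6.524902 + p_m*3.266441 + p_d*0.947722] = 3.314981
  V(0,+0) = exp(-r*dt) * [p_u*3.314981 + p_m*1.132437 + p_d*0.208556] = 1.282248

Answer: Price = V(0,0) = 1.2822


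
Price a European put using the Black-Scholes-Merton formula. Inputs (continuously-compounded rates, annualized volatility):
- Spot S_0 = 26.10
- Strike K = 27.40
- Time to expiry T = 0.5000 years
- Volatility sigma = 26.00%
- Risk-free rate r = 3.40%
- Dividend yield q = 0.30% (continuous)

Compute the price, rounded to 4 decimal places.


d1 = (ln(S/K) + (r - q + 0.5*sigma^2) * T) / (sigma * sqrt(T)) = -0.08815826
d2 = d1 - sigma * sqrt(T) = -0.27200602
exp(-rT) = 0.98314368; exp(-qT) = 0.99850112
P = K * exp(-rT) * N(-d2) - S_0 * exp(-qT) * N(-d1)
N(-d1) = 0.53512455; N(-d2) = 0.60719131
P = 27.4000 * 0.98314368 * 0.60719131 - 26.1000 * 0.99850112 * 0.53512455 = 2.4108

Answer: Price = 2.4108


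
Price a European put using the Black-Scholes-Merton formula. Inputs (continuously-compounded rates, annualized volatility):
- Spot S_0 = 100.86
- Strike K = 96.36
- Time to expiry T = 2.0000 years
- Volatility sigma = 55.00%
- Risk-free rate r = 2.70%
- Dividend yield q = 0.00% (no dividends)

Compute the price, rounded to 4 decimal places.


d1 = (ln(S/K) + (r - q + 0.5*sigma^2) * T) / (sigma * sqrt(T)) = 0.51701364
d2 = d1 - sigma * sqrt(T) = -0.26080382
exp(-rT) = 0.94743211; exp(-qT) = 1.00000000
P = K * exp(-rT) * N(-d2) - S_0 * exp(-qT) * N(-d1)
N(-d1) = 0.30257332; N(-d2) = 0.60287810
P = 96.3600 * 0.94743211 * 0.60287810 - 100.8600 * 1.00000000 * 0.30257332 = 24.5219

Answer: Price = 24.5219


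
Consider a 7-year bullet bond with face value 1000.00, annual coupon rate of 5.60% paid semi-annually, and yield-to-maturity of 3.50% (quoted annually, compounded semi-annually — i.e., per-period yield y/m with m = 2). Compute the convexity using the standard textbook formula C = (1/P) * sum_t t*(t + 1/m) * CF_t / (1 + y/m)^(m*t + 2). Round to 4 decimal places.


Coupon per period c = face * coupon_rate / m = 28.000000
Periods per year m = 2; per-period yield y/m = 0.017500
Number of cashflows N = 14
Cashflows (t years, CF_t, discount factor 1/(1+y/m)^(m*t), PV):
  t = 0.5000: CF_t = 28.000000, DF = 0.982801, PV = 27.518428
  t = 1.0000: CF_t = 28.000000, DF = 0.965898, PV = 27.045138
  t = 1.5000: CF_t = 28.000000, DF = 0.949285, PV = 26.579988
  t = 2.0000: CF_t = 28.000000, DF = 0.932959, PV = 26.122838
  t = 2.5000: CF_t = 28.000000, DF = 0.916913, PV = 25.673551
  t = 3.0000: CF_t = 28.000000, DF = 0.901143, PV = 25.231991
  t = 3.5000: CF_t = 28.000000, DF = 0.885644, PV = 24.798026
  t = 4.0000: CF_t = 28.000000, DF = 0.870412, PV = 24.371524
  t = 4.5000: CF_t = 28.000000, DF = 0.855441, PV = 23.952358
  t = 5.0000: CF_t = 28.000000, DF = 0.840729, PV = 23.540401
  t = 5.5000: CF_t = 28.000000, DF = 0.826269, PV = 23.135529
  t = 6.0000: CF_t = 28.000000, DF = 0.812058, PV = 22.737621
  t = 6.5000: CF_t = 28.000000, DF = 0.798091, PV = 22.346556
  t = 7.0000: CF_t = 1028.000000, DF = 0.784365, PV = 806.327114
Price P = sum_t PV_t = 1129.381062
Convexity numerator sum_t t*(t + 1/m) * CF_t / (1+y/m)^(m*t + 2):
  t = 0.5000: term = 13.289994
  t = 1.0000: term = 39.184257
  t = 1.5000: term = 77.020653
  t = 2.0000: term = 126.159956
  t = 2.5000: term = 185.985193
  t = 3.0000: term = 255.901002
  t = 3.5000: term = 335.333009
  t = 4.0000: term = 423.727214
  t = 4.5000: term = 520.549403
  t = 5.0000: term = 625.284568
  t = 5.5000: term = 737.436345
  t = 6.0000: term = 856.526468
  t = 6.5000: term = 982.094230
  t = 7.0000: term = 40888.552066
Convexity = (1/P) * sum = 46067.044358 / 1129.381062 = 40.789638

Answer: Convexity = 40.7896


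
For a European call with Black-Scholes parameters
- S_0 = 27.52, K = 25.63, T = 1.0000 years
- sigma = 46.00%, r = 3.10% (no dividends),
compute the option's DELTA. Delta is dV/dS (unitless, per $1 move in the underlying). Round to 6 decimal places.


Answer: Delta = 0.674389

Derivation:
d1 = 0.4520640711; d2 = -0.0079359289
phi(d1) = 0.3601914817; exp(-qT) = 1.0000000000; exp(-rT) = 0.9694755731
N(d1) = 0.6743885870
Delta = exp(-qT) * N(d1) = 1.0000000000 * 0.6743885870 = 0.674389


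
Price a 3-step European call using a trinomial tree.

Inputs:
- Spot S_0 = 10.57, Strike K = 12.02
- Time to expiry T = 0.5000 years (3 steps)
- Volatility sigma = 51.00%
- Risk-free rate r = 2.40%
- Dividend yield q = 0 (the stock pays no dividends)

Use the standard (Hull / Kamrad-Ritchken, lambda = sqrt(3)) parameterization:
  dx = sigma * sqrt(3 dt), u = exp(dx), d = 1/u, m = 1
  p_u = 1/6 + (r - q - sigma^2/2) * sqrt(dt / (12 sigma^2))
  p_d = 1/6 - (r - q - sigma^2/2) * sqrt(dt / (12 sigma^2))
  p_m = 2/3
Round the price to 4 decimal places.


Answer: Price = V(0,0) = 1.0667

Derivation:
dt = T/N = 0.166667; dx = sigma*sqrt(3*dt) = 0.360624
u = exp(dx) = 1.434225; d = 1/u = 0.697241
p_u = 0.142161, p_m = 0.666667, p_d = 0.191173
Discount per step: exp(-r*dt) = 0.996008
Stock lattice S(k, j) with j the centered position index:
  k=0: S(0,+0) = 10.5700
  k=1: S(1,-1) = 7.3698; S(1,+0) = 10.5700; S(1,+1) = 15.1598
  k=2: S(2,-2) = 5.1385; S(2,-1) = 7.3698; S(2,+0) = 10.5700; S(2,+1) = 15.1598; S(2,+2) = 21.7425
  k=3: S(3,-3) = 3.5828; S(3,-2) = 5.1385; S(3,-1) = 7.3698; S(3,+0) = 10.5700; S(3,+1) = 15.1598; S(3,+2) = 21.7425; S(3,+3) = 31.1836
Terminal payoffs V(N, j) = max(S_T - K, 0):
  V(3,-3) = 0.000000; V(3,-2) = 0.000000; V(3,-1) = 0.000000; V(3,+0) = 0.000000; V(3,+1) = 3.139756; V(3,+2) = 9.722497; V(3,+3) = 19.163627
Backward induction: V(k, j) = exp(-r*dt) * [p_u * V(k+1, j+1) + p_m * V(k+1, j) + p_d * V(k+1, j-1)]
  V(2,-2) = exp(-r*dt) * [p_u*0.000000 + p_m*0.000000 + p_d*0.000000] = 0.000000
  V(2,-1) = exp(-r*dt) * [p_u*0.000000 + p_m*0.000000 + p_d*0.000000] = 0.000000
  V(2,+0) = exp(-r*dt) * [p_u*3.139756 + p_m*0.000000 + p_d*0.000000] = 0.444568
  V(2,+1) = exp(-r*dt) * [p_u*9.722497 + p_m*3.139756 + p_d*0.000000] = 3.461452
  V(2,+2) = exp(-r*dt) * [p_u*19.163627 + p_m*9.722497 + p_d*3.139756] = 9.767066
  V(1,-1) = exp(-r*dt) * [p_u*0.444568 + p_m*0.000000 + p_d*0.000000] = 0.062948
  V(1,+0) = exp(-r*dt) * [p_u*3.461452 + p_m*0.444568 + p_d*0.000000] = 0.785313
  V(1,+1) = exp(-r*dt) * [p_u*9.767066 + p_m*3.461452 + p_d*0.444568] = 3.766022
  V(0,+0) = exp(-r*dt) * [p_u*3.766022 + p_m*0.785313 + p_d*0.062948] = 1.066680


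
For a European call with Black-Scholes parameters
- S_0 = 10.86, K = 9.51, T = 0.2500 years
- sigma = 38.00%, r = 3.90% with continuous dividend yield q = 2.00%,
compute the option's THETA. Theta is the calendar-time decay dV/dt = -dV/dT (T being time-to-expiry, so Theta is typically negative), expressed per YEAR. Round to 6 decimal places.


d1 = 0.8186444103; d2 = 0.6286444103
phi(d1) = 0.2853531142; exp(-qT) = 0.9950124792; exp(-rT) = 0.9902973771
Theta = -S*exp(-qT)*phi(d1)*sigma/(2*sqrt(T)) - r*K*exp(-rT)*N(d2) + q*S*exp(-qT)*N(d1)
N(d1) = 0.7935053393; N(d2) = 0.7352090605; sqrt(T) = 0.5000000000
Term 1 = -10.8600 * 0.9950124792 * 0.2853531142 * 0.3800 / (2 * 0.5000000000) = -1.1717219510
Term 2 = -0.0390 * 9.5100 * 0.9902973771 * 0.7352090605 = -0.2700359609
Term 3 = 0.0200 * 10.8600 * 0.9950124792 * 0.7935053393 = 0.1714897637
Theta = -1.1717219510 + (-0.2700359609) + (0.1714897637) = -1.270268

Answer: Theta = -1.270268


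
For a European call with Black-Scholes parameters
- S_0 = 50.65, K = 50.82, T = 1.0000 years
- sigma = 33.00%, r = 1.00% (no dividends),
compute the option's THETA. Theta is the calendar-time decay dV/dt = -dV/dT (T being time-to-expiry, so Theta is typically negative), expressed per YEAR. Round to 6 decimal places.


Answer: Theta = -3.499999

Derivation:
d1 = 0.1851492509; d2 = -0.1448507491
phi(d1) = 0.3921626288; exp(-qT) = 1.0000000000; exp(-rT) = 0.9900498337
Theta = -S*exp(-qT)*phi(d1)*sigma/(2*sqrt(T)) - r*K*exp(-rT)*N(d2) + q*S*exp(-qT)*N(d1)
N(d1) = 0.5734440137; N(d2) = 0.4424143564; sqrt(T) = 1.0000000000
Term 1 = -50.6500 * 1.0000000000 * 0.3921626288 * 0.3300 / (2 * 1.0000000000) = -3.2774011295
Term 2 = -0.0100 * 50.8200 * 0.9900498337 * 0.4424143564 = -0.2225978305
Term 3 = 0 (no dividend yield, q = 0)
Theta = -3.2774011295 + (-0.2225978305) + (0.0000000000) = -3.499999


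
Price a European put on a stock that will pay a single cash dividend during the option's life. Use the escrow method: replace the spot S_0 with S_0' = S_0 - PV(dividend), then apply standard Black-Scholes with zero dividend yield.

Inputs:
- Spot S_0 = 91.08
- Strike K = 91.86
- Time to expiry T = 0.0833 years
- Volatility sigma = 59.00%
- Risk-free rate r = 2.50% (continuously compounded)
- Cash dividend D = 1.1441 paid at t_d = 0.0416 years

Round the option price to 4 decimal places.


Answer: Price = 7.0655

Derivation:
PV(D) = D * exp(-r * t_d) = 1.1441 * 0.99896054 = 1.14291075
S_0' = S_0 - PV(D) = 91.0800 - 1.14291075 = 89.93708925
d1 = (ln(S_0'/K) + (r + sigma^2/2)*T) / (sigma*sqrt(T)) = -0.02686329
d2 = d1 - sigma*sqrt(T) = -0.19714756
exp(-rT) = 0.99791967
N(-d1) = 0.51071562; N(-d2) = 0.57814397
P = K * exp(-rT) * N(-d2) - S_0' * N(-d1) = 91.8600 * 0.99791967 * 0.57814397 - 89.93708925 * 0.51071562 = 7.0655


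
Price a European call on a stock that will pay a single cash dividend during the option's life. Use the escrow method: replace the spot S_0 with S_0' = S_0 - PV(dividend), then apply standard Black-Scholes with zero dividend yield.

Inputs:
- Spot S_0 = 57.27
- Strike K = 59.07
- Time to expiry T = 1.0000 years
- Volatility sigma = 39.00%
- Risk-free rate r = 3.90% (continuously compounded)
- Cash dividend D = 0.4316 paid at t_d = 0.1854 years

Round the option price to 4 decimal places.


Answer: Price = 8.8012

Derivation:
PV(D) = D * exp(-r * t_d) = 0.4316 * 0.99279548 = 0.42849053
S_0' = S_0 - PV(D) = 57.2700 - 0.42849053 = 56.84150947
d1 = (ln(S_0'/K) + (r + sigma^2/2)*T) / (sigma*sqrt(T)) = 0.19639405
d2 = d1 - sigma*sqrt(T) = -0.19360595
exp(-rT) = 0.96175071
N(d1) = 0.57784912; N(d2) = 0.42324222
C = S_0' * N(d1) - K * exp(-rT) * N(d2) = 56.84150947 * 0.57784912 - 59.0700 * 0.96175071 * 0.42324222 = 8.8012


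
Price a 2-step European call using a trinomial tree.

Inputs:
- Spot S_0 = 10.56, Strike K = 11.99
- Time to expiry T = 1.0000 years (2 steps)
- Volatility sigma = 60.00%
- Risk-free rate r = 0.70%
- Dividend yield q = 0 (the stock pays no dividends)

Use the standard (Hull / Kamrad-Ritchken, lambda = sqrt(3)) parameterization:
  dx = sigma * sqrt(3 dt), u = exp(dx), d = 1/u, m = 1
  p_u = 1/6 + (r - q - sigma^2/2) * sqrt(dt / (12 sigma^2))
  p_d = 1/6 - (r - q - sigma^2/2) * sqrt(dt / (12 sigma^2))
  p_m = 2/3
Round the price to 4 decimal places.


dt = T/N = 0.500000; dx = sigma*sqrt(3*dt) = 0.734847
u = exp(dx) = 2.085163; d = 1/u = 0.479579
p_u = 0.107811, p_m = 0.666667, p_d = 0.225522
Discount per step: exp(-r*dt) = 0.996506
Stock lattice S(k, j) with j the centered position index:
  k=0: S(0,+0) = 10.5600
  k=1: S(1,-1) = 5.0644; S(1,+0) = 10.5600; S(1,+1) = 22.0193
  k=2: S(2,-2) = 2.4288; S(2,-1) = 5.0644; S(2,+0) = 10.5600; S(2,+1) = 22.0193; S(2,+2) = 45.9139
Terminal payoffs V(N, j) = max(S_T - K, 0):
  V(2,-2) = 0.000000; V(2,-1) = 0.000000; V(2,+0) = 0.000000; V(2,+1) = 10.029319; V(2,+2) = 33.923864
Backward induction: V(k, j) = exp(-r*dt) * [p_u * V(k+1, j+1) + p_m * V(k+1, j) + p_d * V(k+1, j-1)]
  V(1,-1) = exp(-r*dt) * [p_u*0.000000 + p_m*0.000000 + p_d*0.000000] = 0.000000
  V(1,+0) = exp(-r*dt) * [p_u*10.029319 + p_m*0.000000 + p_d*0.000000] = 1.077492
  V(1,+1) = exp(-r*dt) * [p_u*33.923864 + p_m*10.029319 + p_d*0.000000] = 10.307435
  V(0,+0) = exp(-r*dt) * [p_u*10.307435 + p_m*1.077492 + p_d*0.000000] = 1.823189

Answer: Price = V(0,0) = 1.8232


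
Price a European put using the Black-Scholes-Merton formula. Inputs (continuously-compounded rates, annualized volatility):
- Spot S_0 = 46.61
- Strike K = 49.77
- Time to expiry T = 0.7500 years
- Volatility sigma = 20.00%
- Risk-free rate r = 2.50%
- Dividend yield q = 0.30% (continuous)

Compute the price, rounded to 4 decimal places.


d1 = (ln(S/K) + (r - q + 0.5*sigma^2) * T) / (sigma * sqrt(T)) = -0.19686075
d2 = d1 - sigma * sqrt(T) = -0.37006583
exp(-rT) = 0.98142469; exp(-qT) = 0.99775253
P = K * exp(-rT) * N(-d2) - S_0 * exp(-qT) * N(-d1)
N(-d1) = 0.57803175; N(-d2) = 0.64433328
P = 49.7700 * 0.98142469 * 0.64433328 - 46.6100 * 0.99775253 * 0.57803175 = 4.5913

Answer: Price = 4.5913


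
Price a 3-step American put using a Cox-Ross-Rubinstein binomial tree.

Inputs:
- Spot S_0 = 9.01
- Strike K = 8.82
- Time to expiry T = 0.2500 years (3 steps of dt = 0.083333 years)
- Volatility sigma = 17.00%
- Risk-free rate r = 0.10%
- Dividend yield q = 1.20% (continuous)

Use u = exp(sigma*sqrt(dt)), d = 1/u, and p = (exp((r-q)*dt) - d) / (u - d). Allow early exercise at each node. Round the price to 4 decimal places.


Answer: Price = V(0,0) = 0.2423

Derivation:
dt = T/N = 0.083333
u = exp(sigma*sqrt(dt)) = 1.050299; d = 1/u = 0.952110
p = (exp((r-q)*dt) - d) / (u - d) = 0.478402
Discount per step: exp(-r*dt) = 0.999917
Stock lattice S(k, i) with i counting down-moves:
  k=0: S(0,0) = 9.0100
  k=1: S(1,0) = 9.4632; S(1,1) = 8.5785
  k=2: S(2,0) = 9.9392; S(2,1) = 9.0100; S(2,2) = 8.1677
  k=3: S(3,0) = 10.4391; S(3,1) = 9.4632; S(3,2) = 8.5785; S(3,3) = 7.7765
Terminal payoffs V(N, i) = max(K - S_T, 0):
  V(3,0) = 0.000000; V(3,1) = 0.000000; V(3,2) = 0.241489; V(3,3) = 1.043466
Backward induction: V(k, i) = exp(-r*dt) * [p * V(k+1, i) + (1-p) * V(k+1, i+1)]; then take max(V_cont, immediate exercise) for American.
  V(2,0) = exp(-r*dt) * [p*0.000000 + (1-p)*0.000000] = 0.000000; exercise = 0.000000; V(2,0) = max -> 0.000000
  V(2,1) = exp(-r*dt) * [p*0.000000 + (1-p)*0.241489] = 0.125950; exercise = 0.000000; V(2,1) = max -> 0.125950
  V(2,2) = exp(-r*dt) * [p*0.241489 + (1-p)*1.043466] = 0.659744; exercise = 0.652315; V(2,2) = max -> 0.659744
  V(1,0) = exp(-r*dt) * [p*0.000000 + (1-p)*0.125950] = 0.065690; exercise = 0.000000; V(1,0) = max -> 0.065690
  V(1,1) = exp(-r*dt) * [p*0.125950 + (1-p)*0.659744] = 0.404342; exercise = 0.241489; V(1,1) = max -> 0.404342
  V(0,0) = exp(-r*dt) * [p*0.065690 + (1-p)*0.404342] = 0.242310; exercise = 0.000000; V(0,0) = max -> 0.242310


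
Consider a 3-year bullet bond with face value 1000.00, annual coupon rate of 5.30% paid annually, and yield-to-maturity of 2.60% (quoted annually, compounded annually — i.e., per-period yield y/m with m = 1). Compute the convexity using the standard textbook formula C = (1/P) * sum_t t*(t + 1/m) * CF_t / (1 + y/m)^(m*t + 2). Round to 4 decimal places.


Answer: Convexity = 10.6774

Derivation:
Coupon per period c = face * coupon_rate / m = 53.000000
Periods per year m = 1; per-period yield y/m = 0.026000
Number of cashflows N = 3
Cashflows (t years, CF_t, discount factor 1/(1+y/m)^(m*t), PV):
  t = 1.0000: CF_t = 53.000000, DF = 0.974659, PV = 51.656920
  t = 2.0000: CF_t = 53.000000, DF = 0.949960, PV = 50.347875
  t = 3.0000: CF_t = 1053.000000, DF = 0.925887, PV = 974.958857
Price P = sum_t PV_t = 1076.963652
Convexity numerator sum_t t*(t + 1/m) * CF_t / (1+y/m)^(m*t + 2):
  t = 1.0000: term = 98.144006
  t = 2.0000: term = 286.970779
  t = 3.0000: term = 11114.061953
Convexity = (1/P) * sum = 11499.176739 / 1076.963652 = 10.677405


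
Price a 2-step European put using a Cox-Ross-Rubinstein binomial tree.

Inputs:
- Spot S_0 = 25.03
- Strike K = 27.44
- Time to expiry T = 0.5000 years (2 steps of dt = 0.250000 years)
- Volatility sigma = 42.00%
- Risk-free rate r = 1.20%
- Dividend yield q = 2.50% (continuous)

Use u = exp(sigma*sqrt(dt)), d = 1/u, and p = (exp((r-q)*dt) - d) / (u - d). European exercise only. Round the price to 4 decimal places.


Answer: Price = V(0,0) = 4.6074

Derivation:
dt = T/N = 0.250000
u = exp(sigma*sqrt(dt)) = 1.233678; d = 1/u = 0.810584
p = (exp((r-q)*dt) - d) / (u - d) = 0.440023
Discount per step: exp(-r*dt) = 0.997004
Stock lattice S(k, i) with i counting down-moves:
  k=0: S(0,0) = 25.0300
  k=1: S(1,0) = 30.8790; S(1,1) = 20.2889
  k=2: S(2,0) = 38.0947; S(2,1) = 25.0300; S(2,2) = 16.4459
Terminal payoffs V(N, i) = max(K - S_T, 0):
  V(2,0) = 0.000000; V(2,1) = 2.410000; V(2,2) = 10.994118
Backward induction: V(k, i) = exp(-r*dt) * [p * V(k+1, i) + (1-p) * V(k+1, i+1)].
  V(1,0) = exp(-r*dt) * [p*0.000000 + (1-p)*2.410000] = 1.345502
  V(1,1) = exp(-r*dt) * [p*2.410000 + (1-p)*10.994118] = 7.195290
  V(0,0) = exp(-r*dt) * [p*1.345502 + (1-p)*7.195290] = 4.607405


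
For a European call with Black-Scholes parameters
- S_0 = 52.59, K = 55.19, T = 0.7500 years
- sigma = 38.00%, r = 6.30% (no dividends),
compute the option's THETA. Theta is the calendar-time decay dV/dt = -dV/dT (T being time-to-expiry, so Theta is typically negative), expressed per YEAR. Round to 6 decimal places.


Answer: Theta = -5.980854

Derivation:
d1 = 0.1614885476; d2 = -0.1676011059
phi(d1) = 0.3937741298; exp(-qT) = 1.0000000000; exp(-rT) = 0.9538489056
Theta = -S*exp(-qT)*phi(d1)*sigma/(2*sqrt(T)) - r*K*exp(-rT)*N(d2) + q*S*exp(-qT)*N(d1)
N(d1) = 0.5641456847; N(d2) = 0.4334485506; sqrt(T) = 0.8660254038
Term 1 = -52.5900 * 1.0000000000 * 0.3937741298 * 0.3800 / (2 * 0.8660254038) = -4.5433199362
Term 2 = -0.0630 * 55.1900 * 0.9538489056 * 0.4334485506 = -1.4375338646
Term 3 = 0 (no dividend yield, q = 0)
Theta = -4.5433199362 + (-1.4375338646) + (0.0000000000) = -5.980854


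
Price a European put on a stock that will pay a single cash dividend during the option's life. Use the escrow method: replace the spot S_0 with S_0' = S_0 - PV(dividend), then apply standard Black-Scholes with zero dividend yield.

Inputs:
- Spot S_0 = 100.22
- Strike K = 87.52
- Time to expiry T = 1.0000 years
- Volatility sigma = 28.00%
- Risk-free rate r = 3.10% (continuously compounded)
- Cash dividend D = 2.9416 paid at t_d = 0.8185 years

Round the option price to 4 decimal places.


Answer: Price = 5.0796

Derivation:
PV(D) = D * exp(-r * t_d) = 2.9416 * 0.97494570 = 2.86790028
S_0' = S_0 - PV(D) = 100.2200 - 2.86790028 = 97.35209972
d1 = (ln(S_0'/K) + (r + sigma^2/2)*T) / (sigma*sqrt(T)) = 0.63095343
d2 = d1 - sigma*sqrt(T) = 0.35095343
exp(-rT) = 0.96947557
N(-d1) = 0.26403549; N(-d2) = 0.36281164
P = K * exp(-rT) * N(-d2) - S_0' * N(-d1) = 87.5200 * 0.96947557 * 0.36281164 - 97.35209972 * 0.26403549 = 5.0796


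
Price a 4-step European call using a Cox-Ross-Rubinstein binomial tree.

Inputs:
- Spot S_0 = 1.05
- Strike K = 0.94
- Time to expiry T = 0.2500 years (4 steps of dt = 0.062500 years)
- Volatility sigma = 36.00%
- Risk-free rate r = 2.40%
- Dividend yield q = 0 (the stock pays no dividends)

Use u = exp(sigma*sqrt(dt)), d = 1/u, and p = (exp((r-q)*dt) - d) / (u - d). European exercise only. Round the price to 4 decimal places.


Answer: Price = V(0,0) = 0.1466

Derivation:
dt = T/N = 0.062500
u = exp(sigma*sqrt(dt)) = 1.094174; d = 1/u = 0.913931
p = (exp((r-q)*dt) - d) / (u - d) = 0.485844
Discount per step: exp(-r*dt) = 0.998501
Stock lattice S(k, i) with i counting down-moves:
  k=0: S(0,0) = 1.0500
  k=1: S(1,0) = 1.1489; S(1,1) = 0.9596
  k=2: S(2,0) = 1.2571; S(2,1) = 1.0500; S(2,2) = 0.8770
  k=3: S(3,0) = 1.3755; S(3,1) = 1.1489; S(3,2) = 0.9596; S(3,3) = 0.8015
  k=4: S(4,0) = 1.5050; S(4,1) = 1.2571; S(4,2) = 1.0500; S(4,3) = 0.8770; S(4,4) = 0.7326
Terminal payoffs V(N, i) = max(S_T - K, 0):
  V(4,0) = 0.564996; V(4,1) = 0.317078; V(4,2) = 0.110000; V(4,3) = 0.000000; V(4,4) = 0.000000
Backward induction: V(k, i) = exp(-r*dt) * [p * V(k+1, i) + (1-p) * V(k+1, i+1)].
  V(3,0) = exp(-r*dt) * [p*0.564996 + (1-p)*0.317078] = 0.436872
  V(3,1) = exp(-r*dt) * [p*0.317078 + (1-p)*0.110000] = 0.210292
  V(3,2) = exp(-r*dt) * [p*0.110000 + (1-p)*0.000000] = 0.053363
  V(3,3) = exp(-r*dt) * [p*0.000000 + (1-p)*0.000000] = 0.000000
  V(2,0) = exp(-r*dt) * [p*0.436872 + (1-p)*0.210292] = 0.319894
  V(2,1) = exp(-r*dt) * [p*0.210292 + (1-p)*0.053363] = 0.129411
  V(2,2) = exp(-r*dt) * [p*0.053363 + (1-p)*0.000000] = 0.025887
  V(1,0) = exp(-r*dt) * [p*0.319894 + (1-p)*0.129411] = 0.221623
  V(1,1) = exp(-r*dt) * [p*0.129411 + (1-p)*0.025887] = 0.076070
  V(0,0) = exp(-r*dt) * [p*0.221623 + (1-p)*0.076070] = 0.146566


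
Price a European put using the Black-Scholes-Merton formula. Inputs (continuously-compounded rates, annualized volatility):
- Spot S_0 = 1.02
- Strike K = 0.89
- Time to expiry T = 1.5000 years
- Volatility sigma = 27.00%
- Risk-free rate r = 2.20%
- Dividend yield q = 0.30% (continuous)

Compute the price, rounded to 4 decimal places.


Answer: Price = 0.0609

Derivation:
d1 = (ln(S/K) + (r - q + 0.5*sigma^2) * T) / (sigma * sqrt(T)) = 0.66381609
d2 = d1 - sigma * sqrt(T) = 0.33313497
exp(-rT) = 0.96753856; exp(-qT) = 0.99551011
P = K * exp(-rT) * N(-d2) - S_0 * exp(-qT) * N(-d1)
N(-d1) = 0.25340401; N(-d2) = 0.36951620
P = 0.8900 * 0.96753856 * 0.36951620 - 1.0200 * 0.99551011 * 0.25340401 = 0.0609


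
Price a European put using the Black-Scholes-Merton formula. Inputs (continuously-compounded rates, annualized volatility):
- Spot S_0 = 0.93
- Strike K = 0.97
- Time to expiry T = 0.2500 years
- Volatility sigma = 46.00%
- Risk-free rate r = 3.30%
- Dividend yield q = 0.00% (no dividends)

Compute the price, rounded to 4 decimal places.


Answer: Price = 0.1036

Derivation:
d1 = (ln(S/K) + (r - q + 0.5*sigma^2) * T) / (sigma * sqrt(T)) = -0.03222385
d2 = d1 - sigma * sqrt(T) = -0.26222385
exp(-rT) = 0.99178394; exp(-qT) = 1.00000000
P = K * exp(-rT) * N(-d2) - S_0 * exp(-qT) * N(-d1)
N(-d1) = 0.51285323; N(-d2) = 0.60342557
P = 0.9700 * 0.99178394 * 0.60342557 - 0.9300 * 1.00000000 * 0.51285323 = 0.1036


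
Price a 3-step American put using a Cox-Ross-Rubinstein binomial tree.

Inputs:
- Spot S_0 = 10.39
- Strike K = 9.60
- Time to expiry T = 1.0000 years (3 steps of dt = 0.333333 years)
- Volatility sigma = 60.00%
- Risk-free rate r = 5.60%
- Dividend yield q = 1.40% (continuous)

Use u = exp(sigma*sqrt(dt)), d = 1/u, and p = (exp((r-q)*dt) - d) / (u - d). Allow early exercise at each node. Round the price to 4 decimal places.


dt = T/N = 0.333333
u = exp(sigma*sqrt(dt)) = 1.413982; d = 1/u = 0.707222
p = (exp((r-q)*dt) - d) / (u - d) = 0.434201
Discount per step: exp(-r*dt) = 0.981506
Stock lattice S(k, i) with i counting down-moves:
  k=0: S(0,0) = 10.3900
  k=1: S(1,0) = 14.6913; S(1,1) = 7.3480
  k=2: S(2,0) = 20.7732; S(2,1) = 10.3900; S(2,2) = 5.1967
  k=3: S(3,0) = 29.3730; S(3,1) = 14.6913; S(3,2) = 7.3480; S(3,3) = 3.6752
Terminal payoffs V(N, i) = max(K - S_T, 0):
  V(3,0) = 0.000000; V(3,1) = 0.000000; V(3,2) = 2.251960; V(3,3) = 5.924779
Backward induction: V(k, i) = exp(-r*dt) * [p * V(k+1, i) + (1-p) * V(k+1, i+1)]; then take max(V_cont, immediate exercise) for American.
  V(2,0) = exp(-r*dt) * [p*0.000000 + (1-p)*0.000000] = 0.000000; exercise = 0.000000; V(2,0) = max -> 0.000000
  V(2,1) = exp(-r*dt) * [p*0.000000 + (1-p)*2.251960] = 1.250592; exercise = 0.000000; V(2,1) = max -> 1.250592
  V(2,2) = exp(-r*dt) * [p*2.251960 + (1-p)*5.924779] = 4.249959; exercise = 4.403302; V(2,2) = max -> 4.403302
  V(1,0) = exp(-r*dt) * [p*0.000000 + (1-p)*1.250592] = 0.694498; exercise = 0.000000; V(1,0) = max -> 0.694498
  V(1,1) = exp(-r*dt) * [p*1.250592 + (1-p)*4.403302] = 2.978275; exercise = 2.251960; V(1,1) = max -> 2.978275
  V(0,0) = exp(-r*dt) * [p*0.694498 + (1-p)*2.978275] = 1.949916; exercise = 0.000000; V(0,0) = max -> 1.949916

Answer: Price = V(0,0) = 1.9499


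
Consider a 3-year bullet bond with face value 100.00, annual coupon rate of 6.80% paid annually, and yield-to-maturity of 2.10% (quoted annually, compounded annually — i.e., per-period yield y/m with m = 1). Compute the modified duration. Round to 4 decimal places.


Coupon per period c = face * coupon_rate / m = 6.800000
Periods per year m = 1; per-period yield y/m = 0.021000
Number of cashflows N = 3
Cashflows (t years, CF_t, discount factor 1/(1+y/m)^(m*t), PV):
  t = 1.0000: CF_t = 6.800000, DF = 0.979432, PV = 6.660137
  t = 2.0000: CF_t = 6.800000, DF = 0.959287, PV = 6.523151
  t = 3.0000: CF_t = 106.800000, DF = 0.939556, PV = 100.344605
Price P = sum_t PV_t = 113.527893
First compute Macaulay numerator sum_t t * PV_t:
  t * PV_t at t = 1.0000: 6.660137
  t * PV_t at t = 2.0000: 13.046302
  t * PV_t at t = 3.0000: 301.033814
Macaulay duration D = 320.740253 / 113.527893 = 2.825211
Modified duration = D / (1 + y/m) = 2.825211 / (1 + 0.021000) = 2.767102

Answer: Modified duration = 2.7671


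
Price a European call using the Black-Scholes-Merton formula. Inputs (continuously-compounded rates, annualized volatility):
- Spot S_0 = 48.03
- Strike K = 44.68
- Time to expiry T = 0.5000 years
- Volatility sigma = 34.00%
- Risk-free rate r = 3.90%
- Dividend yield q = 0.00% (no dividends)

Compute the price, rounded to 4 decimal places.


d1 = (ln(S/K) + (r - q + 0.5*sigma^2) * T) / (sigma * sqrt(T)) = 0.50204516
d2 = d1 - sigma * sqrt(T) = 0.26162885
exp(-rT) = 0.98068890; exp(-qT) = 1.00000000
C = S_0 * exp(-qT) * N(d1) - K * exp(-rT) * N(d2)
N(d1) = 0.69218212; N(d2) = 0.60319620
C = 48.0300 * 1.00000000 * 0.69218212 - 44.6800 * 0.98068890 * 0.60319620 = 6.8152

Answer: Price = 6.8152


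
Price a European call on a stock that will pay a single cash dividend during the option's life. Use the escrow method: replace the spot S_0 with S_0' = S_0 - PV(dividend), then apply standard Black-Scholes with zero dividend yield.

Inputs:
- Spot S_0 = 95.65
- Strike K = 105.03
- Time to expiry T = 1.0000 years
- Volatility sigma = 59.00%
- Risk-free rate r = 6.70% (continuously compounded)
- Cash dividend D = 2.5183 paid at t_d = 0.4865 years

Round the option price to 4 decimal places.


PV(D) = D * exp(-r * t_d) = 2.5183 * 0.96793001 = 2.43753814
S_0' = S_0 - PV(D) = 95.6500 - 2.43753814 = 93.21246186
d1 = (ln(S_0'/K) + (r + sigma^2/2)*T) / (sigma*sqrt(T)) = 0.20624644
d2 = d1 - sigma*sqrt(T) = -0.38375356
exp(-rT) = 0.93519520
N(d1) = 0.58170079; N(d2) = 0.35058056
C = S_0' * N(d1) - K * exp(-rT) * N(d2) = 93.21246186 * 0.58170079 - 105.0300 * 0.93519520 * 0.35058056 = 19.7865

Answer: Price = 19.7865
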